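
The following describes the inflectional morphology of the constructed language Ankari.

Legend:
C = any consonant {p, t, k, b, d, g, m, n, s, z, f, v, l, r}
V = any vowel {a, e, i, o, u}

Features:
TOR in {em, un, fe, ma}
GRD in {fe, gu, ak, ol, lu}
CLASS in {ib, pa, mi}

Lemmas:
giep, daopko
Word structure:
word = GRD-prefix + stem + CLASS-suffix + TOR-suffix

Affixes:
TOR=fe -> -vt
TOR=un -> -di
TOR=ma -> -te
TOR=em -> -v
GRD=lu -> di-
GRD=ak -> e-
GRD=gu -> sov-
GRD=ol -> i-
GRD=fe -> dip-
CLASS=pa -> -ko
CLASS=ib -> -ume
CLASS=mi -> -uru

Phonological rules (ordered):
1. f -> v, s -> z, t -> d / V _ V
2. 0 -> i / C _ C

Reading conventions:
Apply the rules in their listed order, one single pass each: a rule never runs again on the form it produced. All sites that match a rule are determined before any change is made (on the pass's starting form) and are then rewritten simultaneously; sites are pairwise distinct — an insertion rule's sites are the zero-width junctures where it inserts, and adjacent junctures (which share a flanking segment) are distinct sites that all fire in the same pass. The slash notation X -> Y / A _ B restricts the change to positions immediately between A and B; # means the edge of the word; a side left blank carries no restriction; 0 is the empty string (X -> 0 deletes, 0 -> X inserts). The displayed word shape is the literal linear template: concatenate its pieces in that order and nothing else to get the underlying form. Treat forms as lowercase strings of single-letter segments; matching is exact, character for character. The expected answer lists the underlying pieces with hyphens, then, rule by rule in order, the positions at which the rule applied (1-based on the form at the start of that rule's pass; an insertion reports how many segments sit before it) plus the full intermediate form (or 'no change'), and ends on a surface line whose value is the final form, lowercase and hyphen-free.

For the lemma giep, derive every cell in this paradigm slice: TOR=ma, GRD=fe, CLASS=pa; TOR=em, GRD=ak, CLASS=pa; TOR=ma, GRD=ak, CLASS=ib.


cell TOR=ma, GRD=fe, CLASS=pa:
underlying: dip-giep-ko-te
1. f -> v, s -> z, t -> d / V _ V: fires at position(s) 10: dipgiepkode
2. 0 -> i / C _ C: inserts after position(s) 3, 7: dipigiepikode
surface: dipigiepikode

cell TOR=em, GRD=ak, CLASS=pa:
underlying: e-giep-ko-v
1. f -> v, s -> z, t -> d / V _ V: no change
2. 0 -> i / C _ C: inserts after position(s) 5: egiepikov
surface: egiepikov

cell TOR=ma, GRD=ak, CLASS=ib:
underlying: e-giep-ume-te
1. f -> v, s -> z, t -> d / V _ V: fires at position(s) 9: egiepumede
2. 0 -> i / C _ C: no change
surface: egiepumede


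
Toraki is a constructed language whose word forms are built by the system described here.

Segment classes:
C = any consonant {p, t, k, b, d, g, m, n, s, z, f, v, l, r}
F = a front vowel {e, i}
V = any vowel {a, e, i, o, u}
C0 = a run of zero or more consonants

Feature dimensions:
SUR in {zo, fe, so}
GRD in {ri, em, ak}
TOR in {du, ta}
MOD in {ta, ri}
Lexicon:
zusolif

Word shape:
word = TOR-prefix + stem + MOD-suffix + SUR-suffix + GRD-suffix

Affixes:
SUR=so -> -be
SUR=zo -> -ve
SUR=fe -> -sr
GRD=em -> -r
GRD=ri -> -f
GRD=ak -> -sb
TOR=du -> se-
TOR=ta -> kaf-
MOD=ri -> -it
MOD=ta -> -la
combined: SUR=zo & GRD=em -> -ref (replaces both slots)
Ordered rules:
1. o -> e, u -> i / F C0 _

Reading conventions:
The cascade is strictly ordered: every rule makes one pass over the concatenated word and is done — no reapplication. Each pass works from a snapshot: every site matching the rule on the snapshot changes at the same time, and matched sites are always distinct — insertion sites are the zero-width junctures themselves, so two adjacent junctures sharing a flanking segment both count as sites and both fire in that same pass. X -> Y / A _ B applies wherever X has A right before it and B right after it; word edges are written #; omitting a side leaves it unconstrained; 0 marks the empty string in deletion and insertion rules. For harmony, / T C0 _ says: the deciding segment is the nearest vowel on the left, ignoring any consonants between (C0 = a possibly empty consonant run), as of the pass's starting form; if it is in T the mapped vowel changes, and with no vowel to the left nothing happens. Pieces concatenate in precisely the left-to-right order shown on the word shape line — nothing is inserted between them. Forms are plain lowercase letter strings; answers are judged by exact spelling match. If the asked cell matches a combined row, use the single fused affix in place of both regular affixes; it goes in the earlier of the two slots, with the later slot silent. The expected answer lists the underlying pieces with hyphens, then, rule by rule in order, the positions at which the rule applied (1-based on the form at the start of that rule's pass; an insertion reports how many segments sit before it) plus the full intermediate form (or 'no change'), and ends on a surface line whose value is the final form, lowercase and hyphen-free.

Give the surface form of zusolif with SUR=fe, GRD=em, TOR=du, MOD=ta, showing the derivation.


underlying: se-zusolif-la-sr-r
1. o -> e, u -> i / F C0 _: fires at position(s) 4: sezisoliflasrr
surface: sezisoliflasrr


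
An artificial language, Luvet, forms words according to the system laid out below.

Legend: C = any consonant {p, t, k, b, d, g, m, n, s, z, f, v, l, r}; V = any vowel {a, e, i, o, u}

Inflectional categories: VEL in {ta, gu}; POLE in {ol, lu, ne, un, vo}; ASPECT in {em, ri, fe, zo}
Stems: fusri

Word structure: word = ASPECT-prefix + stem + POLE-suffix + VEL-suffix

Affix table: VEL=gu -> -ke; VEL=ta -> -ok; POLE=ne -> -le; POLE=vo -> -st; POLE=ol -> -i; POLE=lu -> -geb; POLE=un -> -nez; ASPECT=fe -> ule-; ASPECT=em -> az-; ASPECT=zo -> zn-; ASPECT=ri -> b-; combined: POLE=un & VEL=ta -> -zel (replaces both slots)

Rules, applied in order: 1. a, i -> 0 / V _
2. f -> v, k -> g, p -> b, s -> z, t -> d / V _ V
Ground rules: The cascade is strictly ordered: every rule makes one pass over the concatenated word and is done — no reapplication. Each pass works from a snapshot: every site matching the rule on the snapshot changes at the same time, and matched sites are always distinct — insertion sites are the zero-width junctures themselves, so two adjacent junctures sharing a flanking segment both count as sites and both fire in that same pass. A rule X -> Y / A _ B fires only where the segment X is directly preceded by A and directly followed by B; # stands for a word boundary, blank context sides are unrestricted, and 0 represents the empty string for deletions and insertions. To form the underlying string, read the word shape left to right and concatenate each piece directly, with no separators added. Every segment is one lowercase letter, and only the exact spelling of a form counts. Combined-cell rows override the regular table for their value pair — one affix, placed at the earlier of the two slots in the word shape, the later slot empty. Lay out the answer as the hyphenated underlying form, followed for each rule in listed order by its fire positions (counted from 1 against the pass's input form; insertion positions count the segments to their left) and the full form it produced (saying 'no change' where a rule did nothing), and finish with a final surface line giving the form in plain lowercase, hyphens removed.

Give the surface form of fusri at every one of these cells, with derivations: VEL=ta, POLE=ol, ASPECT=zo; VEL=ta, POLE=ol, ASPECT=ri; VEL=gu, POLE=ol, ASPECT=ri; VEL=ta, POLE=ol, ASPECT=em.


cell VEL=ta, POLE=ol, ASPECT=zo:
underlying: zn-fusri-i-ok
1. a, i -> 0 / V _: fires at position(s) 8: znfusriok
2. f -> v, k -> g, p -> b, s -> z, t -> d / V _ V: no change
surface: znfusriok

cell VEL=ta, POLE=ol, ASPECT=ri:
underlying: b-fusri-i-ok
1. a, i -> 0 / V _: fires at position(s) 7: bfusriok
2. f -> v, k -> g, p -> b, s -> z, t -> d / V _ V: no change
surface: bfusriok

cell VEL=gu, POLE=ol, ASPECT=ri:
underlying: b-fusri-i-ke
1. a, i -> 0 / V _: fires at position(s) 7: bfusrike
2. f -> v, k -> g, p -> b, s -> z, t -> d / V _ V: fires at position(s) 7: bfusrige
surface: bfusrige

cell VEL=ta, POLE=ol, ASPECT=em:
underlying: az-fusri-i-ok
1. a, i -> 0 / V _: fires at position(s) 8: azfusriok
2. f -> v, k -> g, p -> b, s -> z, t -> d / V _ V: no change
surface: azfusriok


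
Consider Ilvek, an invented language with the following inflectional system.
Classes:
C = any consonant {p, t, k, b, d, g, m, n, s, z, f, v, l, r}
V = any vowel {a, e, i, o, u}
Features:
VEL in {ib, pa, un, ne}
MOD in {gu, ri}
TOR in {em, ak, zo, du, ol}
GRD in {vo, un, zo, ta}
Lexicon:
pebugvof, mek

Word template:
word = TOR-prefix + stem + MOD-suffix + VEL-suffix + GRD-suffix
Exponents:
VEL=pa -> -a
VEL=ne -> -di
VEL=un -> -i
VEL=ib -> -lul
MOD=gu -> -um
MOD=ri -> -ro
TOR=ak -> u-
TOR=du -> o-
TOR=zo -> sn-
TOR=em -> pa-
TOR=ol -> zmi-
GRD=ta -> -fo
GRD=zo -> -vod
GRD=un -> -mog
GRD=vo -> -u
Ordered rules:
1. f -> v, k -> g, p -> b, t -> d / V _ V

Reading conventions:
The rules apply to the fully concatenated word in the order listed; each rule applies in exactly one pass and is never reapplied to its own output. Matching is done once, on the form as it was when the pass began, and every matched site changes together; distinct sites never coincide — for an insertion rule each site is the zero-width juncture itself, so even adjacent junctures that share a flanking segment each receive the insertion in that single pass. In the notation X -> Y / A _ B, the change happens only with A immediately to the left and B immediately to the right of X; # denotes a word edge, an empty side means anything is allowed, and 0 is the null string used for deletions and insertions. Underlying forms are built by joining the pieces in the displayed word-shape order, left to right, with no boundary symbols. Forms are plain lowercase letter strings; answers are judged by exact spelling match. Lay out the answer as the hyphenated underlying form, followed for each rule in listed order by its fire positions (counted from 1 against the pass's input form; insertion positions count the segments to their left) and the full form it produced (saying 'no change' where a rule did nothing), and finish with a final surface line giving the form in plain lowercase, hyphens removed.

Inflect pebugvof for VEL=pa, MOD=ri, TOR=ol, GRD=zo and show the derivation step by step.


underlying: zmi-pebugvof-ro-a-vod
1. f -> v, k -> g, p -> b, t -> d / V _ V: fires at position(s) 4: zmibebugvofroavod
surface: zmibebugvofroavod


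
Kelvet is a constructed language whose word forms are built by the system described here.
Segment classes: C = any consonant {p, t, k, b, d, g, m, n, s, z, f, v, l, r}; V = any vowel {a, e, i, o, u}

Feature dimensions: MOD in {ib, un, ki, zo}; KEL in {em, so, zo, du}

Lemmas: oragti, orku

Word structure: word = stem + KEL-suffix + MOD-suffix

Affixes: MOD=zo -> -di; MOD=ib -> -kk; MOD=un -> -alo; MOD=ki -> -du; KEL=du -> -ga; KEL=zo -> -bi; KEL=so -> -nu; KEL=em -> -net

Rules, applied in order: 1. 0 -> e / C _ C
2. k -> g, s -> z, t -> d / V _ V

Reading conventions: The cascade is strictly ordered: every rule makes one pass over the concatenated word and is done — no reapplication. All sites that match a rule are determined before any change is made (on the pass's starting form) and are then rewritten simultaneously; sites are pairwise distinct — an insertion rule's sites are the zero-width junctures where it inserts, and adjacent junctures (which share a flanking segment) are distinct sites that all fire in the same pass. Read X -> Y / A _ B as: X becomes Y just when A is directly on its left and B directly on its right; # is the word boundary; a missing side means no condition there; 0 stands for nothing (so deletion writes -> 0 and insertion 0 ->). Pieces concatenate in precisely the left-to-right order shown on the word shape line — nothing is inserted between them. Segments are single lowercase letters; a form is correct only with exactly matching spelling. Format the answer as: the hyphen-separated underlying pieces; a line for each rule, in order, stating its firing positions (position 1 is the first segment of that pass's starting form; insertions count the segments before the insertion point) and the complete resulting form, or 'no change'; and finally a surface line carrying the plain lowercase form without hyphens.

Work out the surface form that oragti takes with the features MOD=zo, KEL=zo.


underlying: oragti-bi-di
1. 0 -> e / C _ C: inserts after position(s) 4: oragetibidi
2. k -> g, s -> z, t -> d / V _ V: fires at position(s) 6: oragedibidi
surface: oragedibidi


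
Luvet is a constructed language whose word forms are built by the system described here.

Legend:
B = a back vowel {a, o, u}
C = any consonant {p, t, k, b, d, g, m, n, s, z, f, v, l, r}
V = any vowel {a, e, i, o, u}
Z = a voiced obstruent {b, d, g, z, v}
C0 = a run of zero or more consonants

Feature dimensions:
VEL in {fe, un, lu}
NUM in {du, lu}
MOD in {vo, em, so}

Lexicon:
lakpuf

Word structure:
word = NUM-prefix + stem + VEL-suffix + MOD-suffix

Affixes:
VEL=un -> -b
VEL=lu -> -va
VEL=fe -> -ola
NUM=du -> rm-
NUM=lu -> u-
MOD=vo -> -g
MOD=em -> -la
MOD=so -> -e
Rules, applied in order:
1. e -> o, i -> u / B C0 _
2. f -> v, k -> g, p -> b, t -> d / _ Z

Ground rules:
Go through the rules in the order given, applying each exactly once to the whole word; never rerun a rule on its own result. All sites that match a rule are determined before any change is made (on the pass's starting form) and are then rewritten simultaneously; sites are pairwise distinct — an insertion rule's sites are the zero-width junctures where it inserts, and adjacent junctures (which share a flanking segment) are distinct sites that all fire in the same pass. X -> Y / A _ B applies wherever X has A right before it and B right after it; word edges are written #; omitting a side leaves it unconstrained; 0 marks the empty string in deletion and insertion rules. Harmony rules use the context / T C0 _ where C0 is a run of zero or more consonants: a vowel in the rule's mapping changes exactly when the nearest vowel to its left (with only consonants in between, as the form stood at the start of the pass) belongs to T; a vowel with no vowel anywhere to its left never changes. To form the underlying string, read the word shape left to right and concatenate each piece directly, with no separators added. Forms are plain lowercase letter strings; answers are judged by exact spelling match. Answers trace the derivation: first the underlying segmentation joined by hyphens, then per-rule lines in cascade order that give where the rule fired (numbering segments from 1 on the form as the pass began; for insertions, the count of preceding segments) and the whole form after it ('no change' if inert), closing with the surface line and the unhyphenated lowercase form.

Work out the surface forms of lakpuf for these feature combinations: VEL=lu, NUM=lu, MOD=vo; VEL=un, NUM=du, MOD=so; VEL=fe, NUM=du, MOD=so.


cell VEL=lu, NUM=lu, MOD=vo:
underlying: u-lakpuf-va-g
1. e -> o, i -> u / B C0 _: no change
2. f -> v, k -> g, p -> b, t -> d / _ Z: fires at position(s) 7: ulakpuvvag
surface: ulakpuvvag

cell VEL=un, NUM=du, MOD=so:
underlying: rm-lakpuf-b-e
1. e -> o, i -> u / B C0 _: fires at position(s) 10: rmlakpufbo
2. f -> v, k -> g, p -> b, t -> d / _ Z: fires at position(s) 8: rmlakpuvbo
surface: rmlakpuvbo

cell VEL=fe, NUM=du, MOD=so:
underlying: rm-lakpuf-ola-e
1. e -> o, i -> u / B C0 _: fires at position(s) 12: rmlakpufolao
2. f -> v, k -> g, p -> b, t -> d / _ Z: no change
surface: rmlakpufolao


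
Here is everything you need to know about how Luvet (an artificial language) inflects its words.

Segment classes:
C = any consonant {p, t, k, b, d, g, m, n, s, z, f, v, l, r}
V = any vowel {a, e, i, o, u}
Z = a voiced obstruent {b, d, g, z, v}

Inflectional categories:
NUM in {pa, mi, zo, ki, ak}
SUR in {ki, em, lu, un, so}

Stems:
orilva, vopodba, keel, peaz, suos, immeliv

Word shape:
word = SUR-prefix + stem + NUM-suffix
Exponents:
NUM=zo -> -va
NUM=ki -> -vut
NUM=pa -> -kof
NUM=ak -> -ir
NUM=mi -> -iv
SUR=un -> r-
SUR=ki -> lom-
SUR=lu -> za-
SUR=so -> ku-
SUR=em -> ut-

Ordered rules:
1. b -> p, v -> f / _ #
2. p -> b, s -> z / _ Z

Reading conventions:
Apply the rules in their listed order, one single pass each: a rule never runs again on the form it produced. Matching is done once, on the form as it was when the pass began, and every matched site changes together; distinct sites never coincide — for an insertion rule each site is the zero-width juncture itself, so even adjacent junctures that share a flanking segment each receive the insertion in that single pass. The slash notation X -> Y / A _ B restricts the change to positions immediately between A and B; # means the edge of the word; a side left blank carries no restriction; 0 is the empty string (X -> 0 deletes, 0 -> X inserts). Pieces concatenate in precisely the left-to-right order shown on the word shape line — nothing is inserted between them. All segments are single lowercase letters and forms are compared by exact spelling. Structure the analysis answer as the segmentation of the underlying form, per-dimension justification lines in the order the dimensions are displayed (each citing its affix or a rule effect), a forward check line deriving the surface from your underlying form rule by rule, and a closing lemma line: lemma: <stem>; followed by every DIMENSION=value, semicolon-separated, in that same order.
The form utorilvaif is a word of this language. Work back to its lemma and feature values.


underlying: ut-orilva-iv
NUM=mi - signalled by the affix -iv
SUR=em - signalled by the affix ut-
check: utorilvaiv -> utorilvaif -> utorilvaif
lemma: orilva; NUM=mi; SUR=em


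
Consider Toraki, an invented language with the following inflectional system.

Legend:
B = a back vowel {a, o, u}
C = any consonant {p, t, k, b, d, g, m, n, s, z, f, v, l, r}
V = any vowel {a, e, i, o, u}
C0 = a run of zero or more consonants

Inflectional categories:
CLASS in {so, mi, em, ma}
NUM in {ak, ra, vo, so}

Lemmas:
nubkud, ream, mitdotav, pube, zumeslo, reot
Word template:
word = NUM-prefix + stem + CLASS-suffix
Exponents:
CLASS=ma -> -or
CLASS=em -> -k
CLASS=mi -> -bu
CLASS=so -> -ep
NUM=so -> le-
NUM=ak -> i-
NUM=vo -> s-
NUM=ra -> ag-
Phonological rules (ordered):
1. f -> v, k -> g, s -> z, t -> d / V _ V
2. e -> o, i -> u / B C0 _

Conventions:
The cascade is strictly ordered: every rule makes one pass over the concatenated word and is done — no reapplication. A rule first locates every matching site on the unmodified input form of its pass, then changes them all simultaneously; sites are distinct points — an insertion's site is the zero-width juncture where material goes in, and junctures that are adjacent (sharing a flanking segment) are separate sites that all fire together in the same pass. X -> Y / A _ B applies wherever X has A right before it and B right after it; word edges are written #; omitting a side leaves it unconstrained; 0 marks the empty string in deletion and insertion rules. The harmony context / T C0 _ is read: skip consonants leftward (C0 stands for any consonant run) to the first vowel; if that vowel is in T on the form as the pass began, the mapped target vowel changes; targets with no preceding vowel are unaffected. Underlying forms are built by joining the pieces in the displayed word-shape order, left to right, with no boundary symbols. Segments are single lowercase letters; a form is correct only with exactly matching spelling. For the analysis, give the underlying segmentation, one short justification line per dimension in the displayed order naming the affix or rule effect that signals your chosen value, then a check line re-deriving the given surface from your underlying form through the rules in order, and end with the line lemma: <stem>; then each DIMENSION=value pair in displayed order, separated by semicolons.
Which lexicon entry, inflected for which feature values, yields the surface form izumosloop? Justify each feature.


underlying: i-zumeslo-ep
CLASS=so - signalled by the affix -ep
NUM=ak - signalled by the affix i-
check: izumesloep -> izumesloep -> izumosloop
lemma: zumeslo; CLASS=so; NUM=ak


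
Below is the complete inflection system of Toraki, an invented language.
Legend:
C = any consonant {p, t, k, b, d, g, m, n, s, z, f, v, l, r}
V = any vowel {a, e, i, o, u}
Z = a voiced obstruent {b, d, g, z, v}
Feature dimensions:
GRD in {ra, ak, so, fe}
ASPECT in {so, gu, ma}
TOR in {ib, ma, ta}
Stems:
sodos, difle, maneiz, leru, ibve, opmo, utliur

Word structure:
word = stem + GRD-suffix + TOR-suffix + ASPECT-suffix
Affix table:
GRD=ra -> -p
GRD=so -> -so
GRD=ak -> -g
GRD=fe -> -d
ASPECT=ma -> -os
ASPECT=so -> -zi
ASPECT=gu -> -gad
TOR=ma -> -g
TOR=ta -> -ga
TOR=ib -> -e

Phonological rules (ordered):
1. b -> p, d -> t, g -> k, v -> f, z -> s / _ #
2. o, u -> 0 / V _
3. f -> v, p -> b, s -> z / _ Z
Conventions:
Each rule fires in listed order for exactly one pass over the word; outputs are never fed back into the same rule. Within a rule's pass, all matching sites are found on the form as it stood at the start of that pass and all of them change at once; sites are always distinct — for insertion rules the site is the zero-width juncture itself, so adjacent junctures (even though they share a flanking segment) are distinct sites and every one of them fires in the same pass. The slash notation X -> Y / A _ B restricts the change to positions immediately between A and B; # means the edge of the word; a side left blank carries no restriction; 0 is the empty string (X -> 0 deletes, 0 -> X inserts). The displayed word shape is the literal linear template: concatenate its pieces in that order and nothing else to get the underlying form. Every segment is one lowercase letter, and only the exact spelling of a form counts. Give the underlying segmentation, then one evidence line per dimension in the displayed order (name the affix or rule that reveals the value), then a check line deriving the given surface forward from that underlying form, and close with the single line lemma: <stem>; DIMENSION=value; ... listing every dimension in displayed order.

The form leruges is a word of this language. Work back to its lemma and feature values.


underlying: leru-g-e-os
GRD=ak - signalled by the affix -g
ASPECT=ma - signalled by the affix -os
TOR=ib - signalled by the affix -e
check: lerugeos -> lerugeos -> leruges -> leruges
lemma: leru; GRD=ak; ASPECT=ma; TOR=ib


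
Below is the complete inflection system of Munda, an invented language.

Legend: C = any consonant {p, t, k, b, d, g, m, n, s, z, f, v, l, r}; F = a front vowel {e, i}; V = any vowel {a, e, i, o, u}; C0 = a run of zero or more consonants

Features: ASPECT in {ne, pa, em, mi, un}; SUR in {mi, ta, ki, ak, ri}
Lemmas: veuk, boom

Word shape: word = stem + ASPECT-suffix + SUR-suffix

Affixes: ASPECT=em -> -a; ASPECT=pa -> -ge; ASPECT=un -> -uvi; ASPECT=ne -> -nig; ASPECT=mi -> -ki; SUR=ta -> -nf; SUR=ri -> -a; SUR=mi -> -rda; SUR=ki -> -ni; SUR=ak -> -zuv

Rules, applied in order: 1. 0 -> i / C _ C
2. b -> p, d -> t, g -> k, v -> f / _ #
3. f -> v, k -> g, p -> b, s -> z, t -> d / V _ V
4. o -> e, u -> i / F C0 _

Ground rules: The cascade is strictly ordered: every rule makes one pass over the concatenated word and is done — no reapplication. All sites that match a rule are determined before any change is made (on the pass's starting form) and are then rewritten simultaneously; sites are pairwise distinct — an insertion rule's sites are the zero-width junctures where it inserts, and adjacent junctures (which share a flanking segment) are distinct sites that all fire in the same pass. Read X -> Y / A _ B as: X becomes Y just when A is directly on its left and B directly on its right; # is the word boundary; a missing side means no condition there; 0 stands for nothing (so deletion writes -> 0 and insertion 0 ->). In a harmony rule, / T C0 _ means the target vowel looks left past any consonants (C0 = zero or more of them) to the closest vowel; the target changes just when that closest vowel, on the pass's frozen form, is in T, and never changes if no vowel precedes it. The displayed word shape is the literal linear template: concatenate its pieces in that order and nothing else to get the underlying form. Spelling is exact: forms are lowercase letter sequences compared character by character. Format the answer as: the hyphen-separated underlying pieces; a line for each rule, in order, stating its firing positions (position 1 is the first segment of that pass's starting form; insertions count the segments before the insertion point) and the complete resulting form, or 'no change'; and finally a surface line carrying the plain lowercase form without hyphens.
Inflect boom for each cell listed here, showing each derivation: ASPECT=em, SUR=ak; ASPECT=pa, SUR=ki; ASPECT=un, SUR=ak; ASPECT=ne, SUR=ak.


cell ASPECT=em, SUR=ak:
underlying: boom-a-zuv
1. 0 -> i / C _ C: no change
2. b -> p, d -> t, g -> k, v -> f / _ #: fires at position(s) 8: boomazuf
3. f -> v, k -> g, p -> b, s -> z, t -> d / V _ V: no change
4. o -> e, u -> i / F C0 _: no change
surface: boomazuf

cell ASPECT=pa, SUR=ki:
underlying: boom-ge-ni
1. 0 -> i / C _ C: inserts after position(s) 4: boomigeni
2. b -> p, d -> t, g -> k, v -> f / _ #: no change
3. f -> v, k -> g, p -> b, s -> z, t -> d / V _ V: no change
4. o -> e, u -> i / F C0 _: no change
surface: boomigeni

cell ASPECT=un, SUR=ak:
underlying: boom-uvi-zuv
1. 0 -> i / C _ C: no change
2. b -> p, d -> t, g -> k, v -> f / _ #: fires at position(s) 10: boomuvizuf
3. f -> v, k -> g, p -> b, s -> z, t -> d / V _ V: no change
4. o -> e, u -> i / F C0 _: fires at position(s) 9: boomuvizif
surface: boomuvizif

cell ASPECT=ne, SUR=ak:
underlying: boom-nig-zuv
1. 0 -> i / C _ C: inserts after position(s) 4, 7: boominigizuv
2. b -> p, d -> t, g -> k, v -> f / _ #: fires at position(s) 12: boominigizuf
3. f -> v, k -> g, p -> b, s -> z, t -> d / V _ V: no change
4. o -> e, u -> i / F C0 _: fires at position(s) 11: boominigizif
surface: boominigizif


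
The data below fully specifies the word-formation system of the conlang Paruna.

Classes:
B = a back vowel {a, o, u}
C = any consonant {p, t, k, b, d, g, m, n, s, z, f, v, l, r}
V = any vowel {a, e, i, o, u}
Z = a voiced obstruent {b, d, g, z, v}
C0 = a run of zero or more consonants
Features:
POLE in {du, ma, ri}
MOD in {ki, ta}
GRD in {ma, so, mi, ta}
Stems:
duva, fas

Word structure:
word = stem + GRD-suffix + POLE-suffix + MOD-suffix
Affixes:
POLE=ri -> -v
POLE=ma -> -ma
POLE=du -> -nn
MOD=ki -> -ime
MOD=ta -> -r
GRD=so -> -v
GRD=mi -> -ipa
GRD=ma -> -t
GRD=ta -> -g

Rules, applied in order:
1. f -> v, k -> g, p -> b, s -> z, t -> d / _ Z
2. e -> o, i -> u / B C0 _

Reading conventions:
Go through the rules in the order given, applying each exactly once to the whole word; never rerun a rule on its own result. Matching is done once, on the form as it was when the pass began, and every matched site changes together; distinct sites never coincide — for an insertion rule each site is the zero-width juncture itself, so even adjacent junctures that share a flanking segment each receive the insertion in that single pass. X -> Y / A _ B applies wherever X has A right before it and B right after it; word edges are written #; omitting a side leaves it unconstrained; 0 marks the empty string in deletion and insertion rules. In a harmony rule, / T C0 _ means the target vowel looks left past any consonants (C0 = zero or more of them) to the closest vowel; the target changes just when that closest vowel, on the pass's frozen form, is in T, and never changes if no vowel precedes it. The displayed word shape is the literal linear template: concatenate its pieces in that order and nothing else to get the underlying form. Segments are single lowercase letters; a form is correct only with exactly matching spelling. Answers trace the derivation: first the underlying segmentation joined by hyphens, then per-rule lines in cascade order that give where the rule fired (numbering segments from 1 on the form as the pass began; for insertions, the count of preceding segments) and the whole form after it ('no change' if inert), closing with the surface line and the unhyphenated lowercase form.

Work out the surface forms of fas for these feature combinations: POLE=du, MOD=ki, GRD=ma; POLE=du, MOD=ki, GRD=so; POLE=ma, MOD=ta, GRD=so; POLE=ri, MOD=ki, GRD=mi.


cell POLE=du, MOD=ki, GRD=ma:
underlying: fas-t-nn-ime
1. f -> v, k -> g, p -> b, s -> z, t -> d / _ Z: no change
2. e -> o, i -> u / B C0 _: fires at position(s) 7: fastnnume
surface: fastnnume

cell POLE=du, MOD=ki, GRD=so:
underlying: fas-v-nn-ime
1. f -> v, k -> g, p -> b, s -> z, t -> d / _ Z: fires at position(s) 3: fazvnnime
2. e -> o, i -> u / B C0 _: fires at position(s) 7: fazvnnume
surface: fazvnnume

cell POLE=ma, MOD=ta, GRD=so:
underlying: fas-v-ma-r
1. f -> v, k -> g, p -> b, s -> z, t -> d / _ Z: fires at position(s) 3: fazvmar
2. e -> o, i -> u / B C0 _: no change
surface: fazvmar

cell POLE=ri, MOD=ki, GRD=mi:
underlying: fas-ipa-v-ime
1. f -> v, k -> g, p -> b, s -> z, t -> d / _ Z: no change
2. e -> o, i -> u / B C0 _: fires at position(s) 4, 8: fasupavume
surface: fasupavume


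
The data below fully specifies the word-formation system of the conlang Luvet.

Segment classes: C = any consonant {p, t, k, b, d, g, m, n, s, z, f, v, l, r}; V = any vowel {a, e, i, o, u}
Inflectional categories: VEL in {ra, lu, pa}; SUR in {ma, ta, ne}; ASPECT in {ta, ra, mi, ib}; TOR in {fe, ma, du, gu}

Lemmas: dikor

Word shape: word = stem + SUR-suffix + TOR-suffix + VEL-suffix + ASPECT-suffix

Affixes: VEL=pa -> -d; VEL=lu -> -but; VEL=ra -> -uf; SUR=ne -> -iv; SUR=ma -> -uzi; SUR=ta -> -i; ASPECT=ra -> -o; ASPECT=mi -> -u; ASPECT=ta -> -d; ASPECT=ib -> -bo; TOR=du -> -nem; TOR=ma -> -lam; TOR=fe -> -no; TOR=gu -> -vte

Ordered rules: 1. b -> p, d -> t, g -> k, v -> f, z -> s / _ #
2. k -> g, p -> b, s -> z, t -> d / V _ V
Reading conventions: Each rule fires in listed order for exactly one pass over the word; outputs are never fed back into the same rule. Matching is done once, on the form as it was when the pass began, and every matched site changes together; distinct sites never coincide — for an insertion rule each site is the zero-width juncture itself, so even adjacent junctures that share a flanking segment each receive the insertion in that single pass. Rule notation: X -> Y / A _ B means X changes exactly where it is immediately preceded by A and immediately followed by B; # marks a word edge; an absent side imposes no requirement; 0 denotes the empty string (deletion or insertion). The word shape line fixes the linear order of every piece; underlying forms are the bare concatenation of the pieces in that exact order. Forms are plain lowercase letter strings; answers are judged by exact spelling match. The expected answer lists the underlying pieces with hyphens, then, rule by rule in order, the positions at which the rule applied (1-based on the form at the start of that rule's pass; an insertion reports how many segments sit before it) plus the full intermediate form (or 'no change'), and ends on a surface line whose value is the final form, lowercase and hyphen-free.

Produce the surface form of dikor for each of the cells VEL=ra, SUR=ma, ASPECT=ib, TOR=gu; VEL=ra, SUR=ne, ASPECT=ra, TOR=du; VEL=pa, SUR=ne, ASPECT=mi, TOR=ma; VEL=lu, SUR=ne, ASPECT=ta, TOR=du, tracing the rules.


cell VEL=ra, SUR=ma, ASPECT=ib, TOR=gu:
underlying: dikor-uzi-vte-uf-bo
1. b -> p, d -> t, g -> k, v -> f, z -> s / _ #: no change
2. k -> g, p -> b, s -> z, t -> d / V _ V: fires at position(s) 3: digoruzivteufbo
surface: digoruzivteufbo

cell VEL=ra, SUR=ne, ASPECT=ra, TOR=du:
underlying: dikor-iv-nem-uf-o
1. b -> p, d -> t, g -> k, v -> f, z -> s / _ #: no change
2. k -> g, p -> b, s -> z, t -> d / V _ V: fires at position(s) 3: digorivnemufo
surface: digorivnemufo

cell VEL=pa, SUR=ne, ASPECT=mi, TOR=ma:
underlying: dikor-iv-lam-d-u
1. b -> p, d -> t, g -> k, v -> f, z -> s / _ #: no change
2. k -> g, p -> b, s -> z, t -> d / V _ V: fires at position(s) 3: digorivlamdu
surface: digorivlamdu

cell VEL=lu, SUR=ne, ASPECT=ta, TOR=du:
underlying: dikor-iv-nem-but-d
1. b -> p, d -> t, g -> k, v -> f, z -> s / _ #: fires at position(s) 14: dikorivnembutt
2. k -> g, p -> b, s -> z, t -> d / V _ V: fires at position(s) 3: digorivnembutt
surface: digorivnembutt


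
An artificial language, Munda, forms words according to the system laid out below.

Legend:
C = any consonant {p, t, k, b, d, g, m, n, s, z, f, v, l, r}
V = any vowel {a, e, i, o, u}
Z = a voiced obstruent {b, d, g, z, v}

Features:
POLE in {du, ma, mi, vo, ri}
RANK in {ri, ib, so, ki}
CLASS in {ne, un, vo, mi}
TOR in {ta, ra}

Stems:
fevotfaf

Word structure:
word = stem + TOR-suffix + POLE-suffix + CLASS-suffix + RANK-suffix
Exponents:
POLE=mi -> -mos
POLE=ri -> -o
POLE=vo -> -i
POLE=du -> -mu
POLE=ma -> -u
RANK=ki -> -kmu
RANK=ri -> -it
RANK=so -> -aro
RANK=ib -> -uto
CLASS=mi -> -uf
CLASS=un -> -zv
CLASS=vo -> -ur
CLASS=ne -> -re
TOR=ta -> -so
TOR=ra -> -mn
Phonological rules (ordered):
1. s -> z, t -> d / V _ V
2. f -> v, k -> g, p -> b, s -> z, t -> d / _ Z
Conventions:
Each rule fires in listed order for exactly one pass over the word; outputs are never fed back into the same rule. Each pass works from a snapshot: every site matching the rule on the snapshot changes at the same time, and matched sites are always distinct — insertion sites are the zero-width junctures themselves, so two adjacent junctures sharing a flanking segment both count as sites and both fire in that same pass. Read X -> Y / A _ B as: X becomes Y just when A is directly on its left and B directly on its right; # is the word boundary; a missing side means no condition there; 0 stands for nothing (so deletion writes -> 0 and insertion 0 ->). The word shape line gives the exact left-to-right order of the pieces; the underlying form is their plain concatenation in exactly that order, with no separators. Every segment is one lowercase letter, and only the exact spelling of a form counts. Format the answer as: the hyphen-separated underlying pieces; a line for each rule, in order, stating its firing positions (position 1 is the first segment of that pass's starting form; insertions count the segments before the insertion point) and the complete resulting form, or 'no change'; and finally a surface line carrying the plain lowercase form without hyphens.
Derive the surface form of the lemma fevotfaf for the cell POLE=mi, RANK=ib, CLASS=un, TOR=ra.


underlying: fevotfaf-mn-mos-zv-uto
1. s -> z, t -> d / V _ V: fires at position(s) 17: fevotfafmnmoszvudo
2. f -> v, k -> g, p -> b, s -> z, t -> d / _ Z: fires at position(s) 13: fevotfafmnmozzvudo
surface: fevotfafmnmozzvudo


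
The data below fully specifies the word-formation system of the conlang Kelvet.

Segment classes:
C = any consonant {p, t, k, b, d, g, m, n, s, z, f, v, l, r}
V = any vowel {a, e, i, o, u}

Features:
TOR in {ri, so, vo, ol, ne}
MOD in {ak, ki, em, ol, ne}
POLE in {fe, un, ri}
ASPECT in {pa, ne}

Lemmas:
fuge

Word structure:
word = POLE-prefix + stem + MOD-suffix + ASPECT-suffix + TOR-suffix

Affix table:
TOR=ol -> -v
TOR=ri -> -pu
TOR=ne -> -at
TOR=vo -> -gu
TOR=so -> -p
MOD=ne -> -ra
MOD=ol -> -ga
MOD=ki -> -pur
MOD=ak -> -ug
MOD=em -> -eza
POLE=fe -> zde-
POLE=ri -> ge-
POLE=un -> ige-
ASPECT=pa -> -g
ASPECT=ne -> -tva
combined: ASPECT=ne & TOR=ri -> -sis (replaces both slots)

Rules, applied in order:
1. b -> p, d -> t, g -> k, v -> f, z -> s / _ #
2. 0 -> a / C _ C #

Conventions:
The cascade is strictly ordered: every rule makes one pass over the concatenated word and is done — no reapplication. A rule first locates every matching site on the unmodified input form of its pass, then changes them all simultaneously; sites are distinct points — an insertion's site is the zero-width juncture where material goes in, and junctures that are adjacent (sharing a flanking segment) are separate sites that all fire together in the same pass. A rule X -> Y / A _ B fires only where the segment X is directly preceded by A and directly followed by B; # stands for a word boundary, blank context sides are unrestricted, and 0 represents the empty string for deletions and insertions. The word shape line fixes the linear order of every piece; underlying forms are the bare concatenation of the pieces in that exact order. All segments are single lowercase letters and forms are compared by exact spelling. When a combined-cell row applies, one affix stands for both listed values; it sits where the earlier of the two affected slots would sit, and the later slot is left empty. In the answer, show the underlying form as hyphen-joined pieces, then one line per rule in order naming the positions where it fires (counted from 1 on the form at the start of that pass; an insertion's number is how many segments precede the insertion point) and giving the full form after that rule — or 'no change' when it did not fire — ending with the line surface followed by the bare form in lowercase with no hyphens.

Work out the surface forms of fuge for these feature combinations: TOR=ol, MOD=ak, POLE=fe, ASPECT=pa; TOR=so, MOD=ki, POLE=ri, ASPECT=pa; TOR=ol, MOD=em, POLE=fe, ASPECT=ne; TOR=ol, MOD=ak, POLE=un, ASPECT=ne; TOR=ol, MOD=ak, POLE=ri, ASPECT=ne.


cell TOR=ol, MOD=ak, POLE=fe, ASPECT=pa:
underlying: zde-fuge-ug-g-v
1. b -> p, d -> t, g -> k, v -> f, z -> s / _ #: fires at position(s) 11: zdefugeuggf
2. 0 -> a / C _ C #: inserts after position(s) 10: zdefugeuggaf
surface: zdefugeuggaf

cell TOR=so, MOD=ki, POLE=ri, ASPECT=pa:
underlying: ge-fuge-pur-g-p
1. b -> p, d -> t, g -> k, v -> f, z -> s / _ #: no change
2. 0 -> a / C _ C #: inserts after position(s) 10: gefugepurgap
surface: gefugepurgap

cell TOR=ol, MOD=em, POLE=fe, ASPECT=ne:
underlying: zde-fuge-eza-tva-v
1. b -> p, d -> t, g -> k, v -> f, z -> s / _ #: fires at position(s) 14: zdefugeezatvaf
2. 0 -> a / C _ C #: no change
surface: zdefugeezatvaf

cell TOR=ol, MOD=ak, POLE=un, ASPECT=ne:
underlying: ige-fuge-ug-tva-v
1. b -> p, d -> t, g -> k, v -> f, z -> s / _ #: fires at position(s) 13: igefugeugtvaf
2. 0 -> a / C _ C #: no change
surface: igefugeugtvaf

cell TOR=ol, MOD=ak, POLE=ri, ASPECT=ne:
underlying: ge-fuge-ug-tva-v
1. b -> p, d -> t, g -> k, v -> f, z -> s / _ #: fires at position(s) 12: gefugeugtvaf
2. 0 -> a / C _ C #: no change
surface: gefugeugtvaf


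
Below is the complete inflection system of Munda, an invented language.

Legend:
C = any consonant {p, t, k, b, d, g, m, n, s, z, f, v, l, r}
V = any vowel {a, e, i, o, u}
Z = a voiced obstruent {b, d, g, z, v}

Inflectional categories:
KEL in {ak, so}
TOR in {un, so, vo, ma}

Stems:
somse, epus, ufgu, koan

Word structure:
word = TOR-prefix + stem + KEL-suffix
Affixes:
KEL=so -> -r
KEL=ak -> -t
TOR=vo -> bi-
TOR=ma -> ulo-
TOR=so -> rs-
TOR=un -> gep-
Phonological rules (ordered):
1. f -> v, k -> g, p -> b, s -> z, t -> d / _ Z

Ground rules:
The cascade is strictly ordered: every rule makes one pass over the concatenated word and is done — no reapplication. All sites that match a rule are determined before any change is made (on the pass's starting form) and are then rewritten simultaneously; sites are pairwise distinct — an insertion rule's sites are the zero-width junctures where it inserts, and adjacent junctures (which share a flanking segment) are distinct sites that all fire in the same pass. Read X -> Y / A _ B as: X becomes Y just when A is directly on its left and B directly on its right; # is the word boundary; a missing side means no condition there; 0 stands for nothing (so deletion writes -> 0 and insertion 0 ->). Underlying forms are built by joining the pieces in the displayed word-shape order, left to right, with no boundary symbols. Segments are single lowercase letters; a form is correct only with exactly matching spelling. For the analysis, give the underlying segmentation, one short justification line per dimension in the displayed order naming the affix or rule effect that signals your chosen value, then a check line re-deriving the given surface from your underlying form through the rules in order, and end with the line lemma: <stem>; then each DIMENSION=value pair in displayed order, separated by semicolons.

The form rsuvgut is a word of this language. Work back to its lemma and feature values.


underlying: rs-ufgu-t
KEL=ak - signalled by the affix -t
TOR=so - signalled by the affix rs-
check: rsufgut -> rsuvgut
lemma: ufgu; KEL=ak; TOR=so
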